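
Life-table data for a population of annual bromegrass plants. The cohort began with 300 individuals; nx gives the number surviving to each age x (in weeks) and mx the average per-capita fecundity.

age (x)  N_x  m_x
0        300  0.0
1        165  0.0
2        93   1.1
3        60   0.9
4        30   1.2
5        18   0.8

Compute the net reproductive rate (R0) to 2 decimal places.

lx = nx/n0 = nx/300: 1, 0.55, 0.31, 0.2, 0.1, 0.06
lx·mx by age: 0, 0, 0.341, 0.18, 0.12, 0.048
R0 = Σ lx·mx = 0.689 → 0.69

0.69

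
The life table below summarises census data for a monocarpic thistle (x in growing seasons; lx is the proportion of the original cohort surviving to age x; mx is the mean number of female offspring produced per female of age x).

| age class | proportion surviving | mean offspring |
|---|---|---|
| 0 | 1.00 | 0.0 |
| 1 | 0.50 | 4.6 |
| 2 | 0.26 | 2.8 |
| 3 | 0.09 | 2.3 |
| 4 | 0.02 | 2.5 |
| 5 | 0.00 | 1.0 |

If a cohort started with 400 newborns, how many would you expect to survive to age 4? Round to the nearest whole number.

8

Expected survivors = N0 · l_4 = 400 × 0.02 = 8 → 8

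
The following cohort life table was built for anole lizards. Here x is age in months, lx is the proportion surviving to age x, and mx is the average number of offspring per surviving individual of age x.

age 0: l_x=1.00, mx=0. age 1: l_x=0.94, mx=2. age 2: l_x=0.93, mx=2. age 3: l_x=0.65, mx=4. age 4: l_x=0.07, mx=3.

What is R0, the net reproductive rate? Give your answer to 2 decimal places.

lx·mx by age: 0, 1.88, 1.86, 2.6, 0.21
R0 = Σ lx·mx = 6.55 → 6.55

6.55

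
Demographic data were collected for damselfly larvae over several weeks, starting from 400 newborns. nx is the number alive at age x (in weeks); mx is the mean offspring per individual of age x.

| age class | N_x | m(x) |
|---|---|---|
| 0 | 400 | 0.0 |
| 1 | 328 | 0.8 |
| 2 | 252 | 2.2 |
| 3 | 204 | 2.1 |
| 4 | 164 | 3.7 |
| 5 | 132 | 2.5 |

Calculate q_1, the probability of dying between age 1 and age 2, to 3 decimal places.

lx = nx/n0 = nx/400: 1, 0.82, 0.63, 0.51, 0.41, 0.33
q_1 = (l_1 − l_2) / l_1 = (0.82 − 0.63) / 0.82
     = 0.19 / 0.82 = 0.231707… → 0.232

0.232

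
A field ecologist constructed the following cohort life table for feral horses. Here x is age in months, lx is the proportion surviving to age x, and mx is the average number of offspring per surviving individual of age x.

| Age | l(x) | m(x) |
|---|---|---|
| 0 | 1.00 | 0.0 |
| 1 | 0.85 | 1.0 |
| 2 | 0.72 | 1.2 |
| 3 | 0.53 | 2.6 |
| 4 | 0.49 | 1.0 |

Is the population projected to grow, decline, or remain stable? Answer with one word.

R0 = Σ lx·mx = 0 + 0.85 + 0.864 + 1.378 + 0.49 = 3.582
R0 > 1, so the population is growing.

growing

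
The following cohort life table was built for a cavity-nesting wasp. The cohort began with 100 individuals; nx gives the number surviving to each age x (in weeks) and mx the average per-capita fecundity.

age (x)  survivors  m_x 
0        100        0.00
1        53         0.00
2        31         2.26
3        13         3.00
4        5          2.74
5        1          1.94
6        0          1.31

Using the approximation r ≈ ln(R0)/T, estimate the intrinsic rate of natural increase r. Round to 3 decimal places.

0.086

lx = nx/n0 = nx/100: 1, 0.53, 0.31, 0.13, 0.05, 0.01, 0
R0 = Σ lx·mx = 0 + 0 + 0.7006 + 0.39 + 0.137 + 0.0194 + 0 = 1.247
Σ x·lx·mx = 3.2162; T = 3.2162/1.247 = 2.57915…
r ≈ ln(R0)/T = ln(1.247)/2.57915… = 0.08559… → 0.086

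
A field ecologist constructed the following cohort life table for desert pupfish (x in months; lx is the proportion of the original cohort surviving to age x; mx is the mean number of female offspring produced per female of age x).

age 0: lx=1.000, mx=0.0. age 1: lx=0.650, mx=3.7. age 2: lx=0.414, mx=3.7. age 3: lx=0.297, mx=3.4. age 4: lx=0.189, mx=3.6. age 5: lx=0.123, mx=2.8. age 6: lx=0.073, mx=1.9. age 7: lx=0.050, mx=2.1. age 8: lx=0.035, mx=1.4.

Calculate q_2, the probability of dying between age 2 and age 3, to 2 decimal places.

q_2 = (l_2 − l_3) / l_2 = (0.414 − 0.297) / 0.414
     = 0.117 / 0.414 = 0.282609… → 0.28

0.28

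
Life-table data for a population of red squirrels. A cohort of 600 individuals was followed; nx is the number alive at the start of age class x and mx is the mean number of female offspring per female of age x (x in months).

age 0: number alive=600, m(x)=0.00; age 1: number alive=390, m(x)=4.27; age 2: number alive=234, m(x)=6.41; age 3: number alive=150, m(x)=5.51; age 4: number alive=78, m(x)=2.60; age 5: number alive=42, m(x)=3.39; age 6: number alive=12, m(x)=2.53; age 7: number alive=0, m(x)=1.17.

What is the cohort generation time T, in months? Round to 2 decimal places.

lx = nx/n0 = nx/600: 1, 0.65, 0.39, 0.25, 0.13, 0.07, 0.02, 0
lx·mx: 0, 2.7755, 2.4999, 1.3775, 0.338, 0.2373, 0.0506, 0 → R0 = 7.2788
x·lx·mx: 0, 2.7755, 4.9998, 4.1325, 1.352, 1.1865, 0.3036, 0 → Σ = 14.7499
T = 14.7499 / 7.2788 = 2.026419… → 2.03

2.03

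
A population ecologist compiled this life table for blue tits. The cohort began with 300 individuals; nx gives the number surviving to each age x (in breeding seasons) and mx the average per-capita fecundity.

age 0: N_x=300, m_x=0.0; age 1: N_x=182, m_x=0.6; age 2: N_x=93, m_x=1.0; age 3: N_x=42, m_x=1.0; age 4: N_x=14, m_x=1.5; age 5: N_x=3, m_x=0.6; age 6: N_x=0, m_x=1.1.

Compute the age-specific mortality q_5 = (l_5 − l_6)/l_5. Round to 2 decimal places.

lx = nx/n0 = nx/300: 1, 0.60667…, 0.31, 0.14, 0.04667…, 0.01, 0
q_5 = (l_5 − l_6) / l_5 = (0.01 − 0) / 0.01
     = 0.01 / 0.01 = 1 → 1.00

1.00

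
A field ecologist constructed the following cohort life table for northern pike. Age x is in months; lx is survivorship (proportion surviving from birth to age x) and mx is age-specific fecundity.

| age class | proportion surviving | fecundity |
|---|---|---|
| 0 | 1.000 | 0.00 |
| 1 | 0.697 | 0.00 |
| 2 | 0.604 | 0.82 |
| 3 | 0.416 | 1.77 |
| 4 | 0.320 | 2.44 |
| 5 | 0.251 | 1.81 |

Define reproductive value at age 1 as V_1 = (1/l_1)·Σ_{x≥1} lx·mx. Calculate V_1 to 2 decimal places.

lx·mx for x ≥ 1: 0, 0.49528, 0.73632, 0.7808, 0.45431 → sum = 2.46671
V_1 = 2.46671 / l_1 = 2.46671 / 0.697 = 3.539039… → 3.54

3.54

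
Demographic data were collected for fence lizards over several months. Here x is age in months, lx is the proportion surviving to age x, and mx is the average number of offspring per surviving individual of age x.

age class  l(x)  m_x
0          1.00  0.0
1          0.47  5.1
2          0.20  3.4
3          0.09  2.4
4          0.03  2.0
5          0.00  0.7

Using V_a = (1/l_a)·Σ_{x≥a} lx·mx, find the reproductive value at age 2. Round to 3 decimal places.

4.780

lx·mx for x ≥ 2: 0.68, 0.216, 0.06, 0 → sum = 0.956
V_2 = 0.956 / l_2 = 0.956 / 0.2 = 4.78 → 4.780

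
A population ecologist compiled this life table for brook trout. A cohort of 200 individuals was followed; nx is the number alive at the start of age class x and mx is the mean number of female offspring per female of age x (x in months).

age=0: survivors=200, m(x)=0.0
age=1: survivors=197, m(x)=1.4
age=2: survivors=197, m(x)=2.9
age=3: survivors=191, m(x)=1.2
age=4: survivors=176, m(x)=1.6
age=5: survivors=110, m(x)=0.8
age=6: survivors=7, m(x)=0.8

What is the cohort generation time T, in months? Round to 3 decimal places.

lx = nx/n0 = nx/200: 1, 0.985, 0.985, 0.955, 0.88, 0.55, 0.035
lx·mx: 0, 1.379, 2.8565, 1.146, 1.408, 0.44, 0.028 → R0 = 7.2575
x·lx·mx: 0, 1.379, 5.713, 3.438, 5.632, 2.2, 0.168 → Σ = 18.53
T = 18.53 / 7.2575 = 2.553221… → 2.553

2.553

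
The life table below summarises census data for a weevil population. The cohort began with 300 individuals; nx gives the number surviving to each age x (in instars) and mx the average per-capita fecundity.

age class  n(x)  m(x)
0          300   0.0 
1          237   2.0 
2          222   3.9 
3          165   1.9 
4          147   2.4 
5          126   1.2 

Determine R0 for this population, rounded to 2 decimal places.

7.19

lx = nx/n0 = nx/300: 1, 0.79, 0.74, 0.55, 0.49, 0.42
lx·mx by age: 0, 1.58, 2.886, 1.045, 1.176, 0.504
R0 = Σ lx·mx = 7.191 → 7.19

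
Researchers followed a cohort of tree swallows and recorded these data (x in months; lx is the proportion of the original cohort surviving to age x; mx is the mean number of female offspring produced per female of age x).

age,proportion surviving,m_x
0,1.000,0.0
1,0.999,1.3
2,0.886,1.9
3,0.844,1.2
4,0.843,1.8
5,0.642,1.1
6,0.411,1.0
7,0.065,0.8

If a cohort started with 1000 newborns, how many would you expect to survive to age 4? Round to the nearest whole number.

Expected survivors = N0 · l_4 = 1000 × 0.843 = 843 → 843

843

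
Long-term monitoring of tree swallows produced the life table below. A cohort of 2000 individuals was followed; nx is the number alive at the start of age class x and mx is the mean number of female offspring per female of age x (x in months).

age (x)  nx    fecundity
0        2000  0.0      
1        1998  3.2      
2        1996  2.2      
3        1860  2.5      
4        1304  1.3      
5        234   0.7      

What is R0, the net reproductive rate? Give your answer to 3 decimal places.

lx = nx/n0 = nx/2000: 1, 0.999, 0.998, 0.93, 0.652, 0.117
lx·mx by age: 0, 3.1968, 2.1956, 2.325, 0.8476, 0.0819
R0 = Σ lx·mx = 8.6469 → 8.647

8.647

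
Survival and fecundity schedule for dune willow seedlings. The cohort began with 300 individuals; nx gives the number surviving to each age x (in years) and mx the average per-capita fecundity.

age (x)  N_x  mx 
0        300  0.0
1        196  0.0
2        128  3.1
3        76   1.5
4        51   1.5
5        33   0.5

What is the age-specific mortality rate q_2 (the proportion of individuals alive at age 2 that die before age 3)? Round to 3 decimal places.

0.406

lx = nx/n0 = nx/300: 1, 0.65333…, 0.42667…, 0.25333…, 0.17, 0.11
q_2 = (l_2 − l_3) / l_2 = (0.426667… − 0.253333…) / 0.426667…
     = 0.173333… / 0.426667… = 0.40625… → 0.406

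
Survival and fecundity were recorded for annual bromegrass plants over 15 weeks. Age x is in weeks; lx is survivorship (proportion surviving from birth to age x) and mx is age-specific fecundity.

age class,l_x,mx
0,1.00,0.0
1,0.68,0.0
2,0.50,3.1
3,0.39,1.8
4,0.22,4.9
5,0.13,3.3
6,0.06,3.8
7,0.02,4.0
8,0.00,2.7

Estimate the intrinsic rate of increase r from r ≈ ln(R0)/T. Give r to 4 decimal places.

0.4198

R0 = Σ lx·mx = 0 + 0 + 1.55 + 0.702 + 1.078 + 0.429 + 0.228 + 0.08 + 0 = 4.067
Σ x·lx·mx = 13.591; T = 13.591/4.067 = 3.34178…
r ≈ ln(R0)/T = ln(4.067)/3.34178… = 0.419808… → 0.4198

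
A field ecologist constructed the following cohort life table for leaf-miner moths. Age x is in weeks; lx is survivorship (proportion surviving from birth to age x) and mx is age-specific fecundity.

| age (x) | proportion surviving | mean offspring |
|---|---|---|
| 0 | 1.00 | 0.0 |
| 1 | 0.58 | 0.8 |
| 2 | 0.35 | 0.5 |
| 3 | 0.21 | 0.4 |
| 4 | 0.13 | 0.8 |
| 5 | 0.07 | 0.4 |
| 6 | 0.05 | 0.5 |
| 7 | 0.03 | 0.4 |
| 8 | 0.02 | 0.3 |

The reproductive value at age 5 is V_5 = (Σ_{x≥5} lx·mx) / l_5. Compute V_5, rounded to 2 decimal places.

1.01

lx·mx for x ≥ 5: 0.028, 0.025, 0.012, 0.006 → sum = 0.071
V_5 = 0.071 / l_5 = 0.071 / 0.07 = 1.014286… → 1.01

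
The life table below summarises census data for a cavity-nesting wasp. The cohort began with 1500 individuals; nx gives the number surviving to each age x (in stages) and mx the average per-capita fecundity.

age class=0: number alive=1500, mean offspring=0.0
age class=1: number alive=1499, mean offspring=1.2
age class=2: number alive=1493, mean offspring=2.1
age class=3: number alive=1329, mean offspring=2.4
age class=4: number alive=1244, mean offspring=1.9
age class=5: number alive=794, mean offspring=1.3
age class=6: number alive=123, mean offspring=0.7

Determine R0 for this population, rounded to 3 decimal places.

lx = nx/n0 = nx/1500: 1, 0.99933…, 0.99533…, 0.886, 0.82933…, 0.52933…, 0.082
lx·mx by age: 0, 1.1992…, 2.0902…, 2.1264, 1.575733…, 0.688133…, 0.0574
R0 = Σ lx·mx = 7.737067… → 7.737

7.737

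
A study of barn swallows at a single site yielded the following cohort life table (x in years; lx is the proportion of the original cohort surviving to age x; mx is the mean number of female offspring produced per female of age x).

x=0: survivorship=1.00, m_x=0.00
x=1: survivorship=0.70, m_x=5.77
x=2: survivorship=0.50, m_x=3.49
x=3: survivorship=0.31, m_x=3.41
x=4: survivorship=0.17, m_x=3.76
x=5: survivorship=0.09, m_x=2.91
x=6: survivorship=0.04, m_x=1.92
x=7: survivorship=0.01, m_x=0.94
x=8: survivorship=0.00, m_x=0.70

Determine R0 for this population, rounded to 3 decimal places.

lx·mx by age: 0, 4.039, 1.745, 1.0571, 0.6392, 0.2619, 0.0768, 0.0094, 0
R0 = Σ lx·mx = 7.8284 → 7.828

7.828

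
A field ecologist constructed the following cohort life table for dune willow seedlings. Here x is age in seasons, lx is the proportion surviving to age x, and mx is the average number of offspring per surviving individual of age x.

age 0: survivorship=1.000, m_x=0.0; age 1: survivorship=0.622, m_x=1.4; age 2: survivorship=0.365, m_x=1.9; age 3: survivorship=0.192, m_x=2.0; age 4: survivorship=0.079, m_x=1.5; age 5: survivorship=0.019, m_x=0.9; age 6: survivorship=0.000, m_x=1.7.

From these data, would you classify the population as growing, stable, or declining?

growing

R0 = Σ lx·mx = 0 + 0.8708 + 0.6935 + 0.384 + 0.1185 + 0.0171 + 0 = 2.0839
R0 > 1, so the population is growing.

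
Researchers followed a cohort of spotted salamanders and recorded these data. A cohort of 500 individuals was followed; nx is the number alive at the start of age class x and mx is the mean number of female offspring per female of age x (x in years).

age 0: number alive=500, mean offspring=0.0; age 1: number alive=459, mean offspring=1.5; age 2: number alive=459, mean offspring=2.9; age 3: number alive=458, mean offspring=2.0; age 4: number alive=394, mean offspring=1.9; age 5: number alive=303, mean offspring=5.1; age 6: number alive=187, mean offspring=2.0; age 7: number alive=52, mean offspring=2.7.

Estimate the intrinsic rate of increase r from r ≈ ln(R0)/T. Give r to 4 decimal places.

lx = nx/n0 = nx/500: 1, 0.918, 0.918, 0.916, 0.788, 0.606, 0.374, 0.104
R0 = Σ lx·mx = 0 + 1.377 + 2.6622 + 1.832 + 1.4972 + 3.0906 + 0.748 + 0.2808 = 11.4878
Σ x·lx·mx = 40.0928; T = 40.0928/11.4878 = 3.49003…
r ≈ ln(R0)/T = ln(11.4878)/3.49003… = 0.699502… → 0.6995

0.6995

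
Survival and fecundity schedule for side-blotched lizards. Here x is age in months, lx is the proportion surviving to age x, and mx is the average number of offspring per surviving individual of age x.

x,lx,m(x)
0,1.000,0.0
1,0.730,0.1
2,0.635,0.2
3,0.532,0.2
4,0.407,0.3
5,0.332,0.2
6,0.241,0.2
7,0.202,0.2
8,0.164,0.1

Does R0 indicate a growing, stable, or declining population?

declining

R0 = Σ lx·mx = 0 + 0.073 + 0.127 + 0.1064 + 0.1221 + 0.0664 + 0.0482 + 0.0404 + 0.0164 = 0.5999
R0 < 1, so the population is declining.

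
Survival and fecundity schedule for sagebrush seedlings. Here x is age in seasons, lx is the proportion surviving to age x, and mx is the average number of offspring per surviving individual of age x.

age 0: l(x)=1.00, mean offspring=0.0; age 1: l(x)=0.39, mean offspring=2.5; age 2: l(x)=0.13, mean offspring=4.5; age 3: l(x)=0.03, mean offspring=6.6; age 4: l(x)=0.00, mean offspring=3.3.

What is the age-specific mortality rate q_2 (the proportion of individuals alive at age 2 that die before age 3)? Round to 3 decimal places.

0.769

q_2 = (l_2 − l_3) / l_2 = (0.13 − 0.03) / 0.13
     = 0.1 / 0.13 = 0.769231… → 0.769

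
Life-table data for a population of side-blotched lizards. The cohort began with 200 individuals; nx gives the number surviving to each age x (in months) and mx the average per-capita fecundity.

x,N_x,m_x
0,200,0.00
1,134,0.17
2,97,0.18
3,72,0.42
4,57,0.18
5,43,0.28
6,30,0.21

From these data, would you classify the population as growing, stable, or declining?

declining

lx = nx/n0 = nx/200: 1, 0.67, 0.485, 0.36, 0.285, 0.215, 0.15
R0 = Σ lx·mx = 0 + 0.1139 + 0.0873 + 0.1512 + 0.0513 + 0.0602 + 0.0315 = 0.4954
R0 < 1, so the population is declining.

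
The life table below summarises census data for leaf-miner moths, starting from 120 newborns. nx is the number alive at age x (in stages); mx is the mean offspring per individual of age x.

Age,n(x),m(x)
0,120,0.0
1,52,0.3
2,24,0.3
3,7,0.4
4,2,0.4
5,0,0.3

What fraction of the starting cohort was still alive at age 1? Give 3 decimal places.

l_1 = n_1/n_0 = 52/120 = 0.433333… → 0.433

0.433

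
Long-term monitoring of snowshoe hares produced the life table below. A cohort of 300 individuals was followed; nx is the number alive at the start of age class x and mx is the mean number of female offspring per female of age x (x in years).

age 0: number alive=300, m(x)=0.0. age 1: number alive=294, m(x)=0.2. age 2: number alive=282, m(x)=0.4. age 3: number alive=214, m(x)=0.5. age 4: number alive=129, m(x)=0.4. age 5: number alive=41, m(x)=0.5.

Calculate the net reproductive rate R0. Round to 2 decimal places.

lx = nx/n0 = nx/300: 1, 0.98, 0.94, 0.71333…, 0.43, 0.13667…
lx·mx by age: 0, 0.196, 0.376, 0.356667…, 0.172, 0.068333…
R0 = Σ lx·mx = 1.169… → 1.17

1.17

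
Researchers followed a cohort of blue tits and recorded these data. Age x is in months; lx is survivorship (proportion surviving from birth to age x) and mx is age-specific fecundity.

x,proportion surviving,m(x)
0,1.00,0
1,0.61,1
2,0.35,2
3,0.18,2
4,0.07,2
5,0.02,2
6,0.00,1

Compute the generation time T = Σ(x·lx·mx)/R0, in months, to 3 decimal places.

lx·mx: 0, 0.61, 0.7, 0.36, 0.14, 0.04, 0 → R0 = 1.85
x·lx·mx: 0, 0.61, 1.4, 1.08, 0.56, 0.2, 0 → Σ = 3.85
T = 3.85 / 1.85 = 2.081081… → 2.081

2.081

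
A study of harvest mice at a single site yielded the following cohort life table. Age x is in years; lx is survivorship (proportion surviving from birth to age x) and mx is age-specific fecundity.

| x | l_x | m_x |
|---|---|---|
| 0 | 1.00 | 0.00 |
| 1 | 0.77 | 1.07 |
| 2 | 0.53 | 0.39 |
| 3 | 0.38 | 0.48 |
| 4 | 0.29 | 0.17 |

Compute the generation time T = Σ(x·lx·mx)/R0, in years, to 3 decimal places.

1.570

lx·mx: 0, 0.8239, 0.2067, 0.1824, 0.0493 → R0 = 1.2623
x·lx·mx: 0, 0.8239, 0.4134, 0.5472, 0.1972 → Σ = 1.9817
T = 1.9817 / 1.2623 = 1.569912… → 1.570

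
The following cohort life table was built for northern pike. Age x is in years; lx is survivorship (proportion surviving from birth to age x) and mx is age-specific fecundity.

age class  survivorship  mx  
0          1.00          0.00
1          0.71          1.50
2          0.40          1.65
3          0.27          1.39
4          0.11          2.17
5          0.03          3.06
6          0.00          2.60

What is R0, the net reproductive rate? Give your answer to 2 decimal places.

lx·mx by age: 0, 1.065, 0.66, 0.3753, 0.2387, 0.0918, 0
R0 = Σ lx·mx = 2.4308 → 2.43

2.43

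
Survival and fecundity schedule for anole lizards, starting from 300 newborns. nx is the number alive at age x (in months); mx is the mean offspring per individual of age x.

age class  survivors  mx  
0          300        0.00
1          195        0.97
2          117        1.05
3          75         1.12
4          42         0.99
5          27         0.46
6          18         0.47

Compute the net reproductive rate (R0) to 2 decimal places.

1.53

lx = nx/n0 = nx/300: 1, 0.65, 0.39, 0.25, 0.14, 0.09, 0.06
lx·mx by age: 0, 0.6305, 0.4095, 0.28, 0.1386, 0.0414, 0.0282
R0 = Σ lx·mx = 1.5282 → 1.53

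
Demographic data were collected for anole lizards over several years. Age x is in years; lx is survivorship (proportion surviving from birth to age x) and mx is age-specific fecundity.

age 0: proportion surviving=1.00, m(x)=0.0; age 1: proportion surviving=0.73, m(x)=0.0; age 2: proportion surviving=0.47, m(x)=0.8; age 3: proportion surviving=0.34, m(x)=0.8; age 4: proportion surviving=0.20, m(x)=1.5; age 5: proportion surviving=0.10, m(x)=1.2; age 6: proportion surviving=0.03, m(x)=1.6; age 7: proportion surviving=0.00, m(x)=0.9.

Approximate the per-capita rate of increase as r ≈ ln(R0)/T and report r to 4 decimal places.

0.0335

R0 = Σ lx·mx = 0 + 0 + 0.376 + 0.272 + 0.3 + 0.12 + 0.048 + 0 = 1.116
Σ x·lx·mx = 3.656; T = 3.656/1.116 = 3.27599…
r ≈ ln(R0)/T = ln(1.116)/3.27599… = 0.033502… → 0.0335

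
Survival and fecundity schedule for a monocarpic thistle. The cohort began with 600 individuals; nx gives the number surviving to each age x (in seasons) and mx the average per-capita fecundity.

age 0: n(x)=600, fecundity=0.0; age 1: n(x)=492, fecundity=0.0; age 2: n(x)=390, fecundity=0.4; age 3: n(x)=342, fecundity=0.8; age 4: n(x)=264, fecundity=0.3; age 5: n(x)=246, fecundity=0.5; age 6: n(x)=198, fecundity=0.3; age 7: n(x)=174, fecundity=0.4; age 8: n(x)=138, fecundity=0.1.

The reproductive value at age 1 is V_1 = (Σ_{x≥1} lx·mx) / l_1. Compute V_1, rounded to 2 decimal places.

1.57

lx = nx/n0 = nx/600: 1, 0.82, 0.65, 0.57, 0.44, 0.41, 0.33, 0.29, 0.23
lx·mx for x ≥ 1: 0, 0.26, 0.456, 0.132, 0.205, 0.099, 0.116, 0.023 → sum = 1.291
V_1 = 1.291 / l_1 = 1.291 / 0.82 = 1.57439… → 1.57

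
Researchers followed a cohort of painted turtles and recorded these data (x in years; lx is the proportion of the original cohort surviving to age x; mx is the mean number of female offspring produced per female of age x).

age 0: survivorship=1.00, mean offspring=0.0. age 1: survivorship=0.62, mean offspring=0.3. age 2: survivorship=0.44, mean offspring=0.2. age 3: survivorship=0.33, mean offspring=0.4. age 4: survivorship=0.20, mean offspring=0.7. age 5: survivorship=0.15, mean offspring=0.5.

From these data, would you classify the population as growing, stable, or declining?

R0 = Σ lx·mx = 0 + 0.186 + 0.088 + 0.132 + 0.14 + 0.075 = 0.621
R0 < 1, so the population is declining.

declining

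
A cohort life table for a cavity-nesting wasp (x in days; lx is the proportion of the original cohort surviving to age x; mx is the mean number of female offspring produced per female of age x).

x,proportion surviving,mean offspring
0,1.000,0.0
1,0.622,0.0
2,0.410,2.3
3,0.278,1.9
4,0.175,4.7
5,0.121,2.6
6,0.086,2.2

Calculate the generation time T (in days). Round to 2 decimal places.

3.38

lx·mx: 0, 0, 0.943, 0.5282, 0.8225, 0.3146, 0.1892 → R0 = 2.7975
x·lx·mx: 0, 0, 1.886, 1.5846, 3.29, 1.573, 1.1352 → Σ = 9.4688
T = 9.4688 / 2.7975 = 3.384736… → 3.38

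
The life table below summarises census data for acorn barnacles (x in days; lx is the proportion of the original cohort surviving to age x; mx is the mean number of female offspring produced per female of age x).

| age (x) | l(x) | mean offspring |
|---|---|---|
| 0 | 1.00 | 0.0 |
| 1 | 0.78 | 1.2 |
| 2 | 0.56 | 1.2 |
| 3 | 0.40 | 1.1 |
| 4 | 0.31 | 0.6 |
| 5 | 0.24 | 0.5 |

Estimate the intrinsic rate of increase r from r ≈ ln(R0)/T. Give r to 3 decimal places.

0.408

R0 = Σ lx·mx = 0 + 0.936 + 0.672 + 0.44 + 0.186 + 0.12 = 2.354
Σ x·lx·mx = 4.944; T = 4.944/2.354 = 2.10025…
r ≈ ln(R0)/T = ln(2.354)/2.10025… = 0.40762… → 0.408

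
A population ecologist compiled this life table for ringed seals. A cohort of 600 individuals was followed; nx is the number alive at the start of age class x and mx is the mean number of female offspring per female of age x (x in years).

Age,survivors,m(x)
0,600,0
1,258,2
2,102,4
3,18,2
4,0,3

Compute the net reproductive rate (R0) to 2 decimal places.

1.60

lx = nx/n0 = nx/600: 1, 0.43, 0.17, 0.03, 0
lx·mx by age: 0, 0.86, 0.68, 0.06, 0
R0 = Σ lx·mx = 1.6 → 1.60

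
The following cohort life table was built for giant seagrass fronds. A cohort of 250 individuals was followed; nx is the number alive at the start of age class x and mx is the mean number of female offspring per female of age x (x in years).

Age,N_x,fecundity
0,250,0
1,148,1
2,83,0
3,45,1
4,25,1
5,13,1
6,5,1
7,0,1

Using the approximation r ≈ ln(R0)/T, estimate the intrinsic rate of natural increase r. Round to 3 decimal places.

-0.028

lx = nx/n0 = nx/250: 1, 0.592, 0.332, 0.18, 0.1, 0.052, 0.02, 0
R0 = Σ lx·mx = 0 + 0.592 + 0 + 0.18 + 0.1 + 0.052 + 0.02 + 0 = 0.944
Σ x·lx·mx = 1.912; T = 1.912/0.944 = 2.02542…
r ≈ ln(R0)/T = ln(0.944)/2.02542… = -0.02845… → -0.028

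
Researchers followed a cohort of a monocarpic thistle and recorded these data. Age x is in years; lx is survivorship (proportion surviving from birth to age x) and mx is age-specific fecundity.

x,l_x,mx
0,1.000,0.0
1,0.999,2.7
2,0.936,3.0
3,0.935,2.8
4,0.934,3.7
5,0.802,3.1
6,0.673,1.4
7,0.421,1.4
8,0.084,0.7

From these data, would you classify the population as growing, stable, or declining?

growing

R0 = Σ lx·mx = 0 + 2.6973 + 2.808 + 2.618 + 3.4558 + 2.4862 + 0.9422 + 0.5894 + 0.0588 = 15.6557
R0 > 1, so the population is growing.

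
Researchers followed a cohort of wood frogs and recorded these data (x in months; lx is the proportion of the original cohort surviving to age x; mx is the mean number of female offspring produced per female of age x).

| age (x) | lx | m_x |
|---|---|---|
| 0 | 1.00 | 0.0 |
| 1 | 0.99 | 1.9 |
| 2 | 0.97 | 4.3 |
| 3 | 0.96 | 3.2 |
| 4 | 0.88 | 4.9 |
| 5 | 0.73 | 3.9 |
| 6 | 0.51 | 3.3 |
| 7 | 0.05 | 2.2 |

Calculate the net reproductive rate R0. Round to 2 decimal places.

lx·mx by age: 0, 1.881, 4.171, 3.072, 4.312, 2.847, 1.683, 0.11
R0 = Σ lx·mx = 18.076 → 18.08

18.08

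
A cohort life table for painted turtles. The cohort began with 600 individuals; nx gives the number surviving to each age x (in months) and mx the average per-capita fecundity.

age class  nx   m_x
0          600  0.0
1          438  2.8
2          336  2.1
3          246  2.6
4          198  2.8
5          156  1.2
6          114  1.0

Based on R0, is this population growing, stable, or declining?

growing

lx = nx/n0 = nx/600: 1, 0.73, 0.56, 0.41, 0.33, 0.26, 0.19
R0 = Σ lx·mx = 0 + 2.044 + 1.176 + 1.066 + 0.924 + 0.312 + 0.19 = 5.712
R0 > 1, so the population is growing.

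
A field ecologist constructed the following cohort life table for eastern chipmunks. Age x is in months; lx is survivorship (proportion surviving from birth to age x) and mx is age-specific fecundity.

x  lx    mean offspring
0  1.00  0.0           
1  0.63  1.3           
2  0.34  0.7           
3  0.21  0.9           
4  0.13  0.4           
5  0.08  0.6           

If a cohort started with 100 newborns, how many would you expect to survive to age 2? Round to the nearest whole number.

34

Expected survivors = N0 · l_2 = 100 × 0.34 = 34 → 34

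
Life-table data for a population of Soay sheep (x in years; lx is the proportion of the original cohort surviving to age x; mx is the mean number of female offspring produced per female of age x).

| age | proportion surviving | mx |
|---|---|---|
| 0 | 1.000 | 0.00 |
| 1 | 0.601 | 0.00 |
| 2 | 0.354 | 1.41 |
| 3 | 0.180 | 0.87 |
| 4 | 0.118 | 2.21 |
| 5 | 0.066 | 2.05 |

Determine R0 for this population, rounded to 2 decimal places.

lx·mx by age: 0, 0, 0.49914, 0.1566, 0.26078, 0.1353
R0 = Σ lx·mx = 1.05182 → 1.05

1.05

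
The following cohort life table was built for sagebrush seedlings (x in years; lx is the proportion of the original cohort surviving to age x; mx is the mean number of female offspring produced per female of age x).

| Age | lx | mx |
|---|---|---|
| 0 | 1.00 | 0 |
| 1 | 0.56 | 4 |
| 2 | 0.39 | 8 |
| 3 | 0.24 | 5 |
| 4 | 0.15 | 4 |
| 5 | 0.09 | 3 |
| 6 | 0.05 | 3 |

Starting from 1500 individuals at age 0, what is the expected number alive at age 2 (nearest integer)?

585

Expected survivors = N0 · l_2 = 1500 × 0.39 = 585 → 585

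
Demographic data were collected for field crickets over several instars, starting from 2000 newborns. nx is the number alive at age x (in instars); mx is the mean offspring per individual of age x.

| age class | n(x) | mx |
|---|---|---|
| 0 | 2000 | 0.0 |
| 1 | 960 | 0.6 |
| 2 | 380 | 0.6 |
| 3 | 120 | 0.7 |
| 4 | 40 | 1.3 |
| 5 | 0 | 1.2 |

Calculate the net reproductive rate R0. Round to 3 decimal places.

0.470

lx = nx/n0 = nx/2000: 1, 0.48, 0.19, 0.06, 0.02, 0
lx·mx by age: 0, 0.288, 0.114, 0.042, 0.026, 0
R0 = Σ lx·mx = 0.47 → 0.470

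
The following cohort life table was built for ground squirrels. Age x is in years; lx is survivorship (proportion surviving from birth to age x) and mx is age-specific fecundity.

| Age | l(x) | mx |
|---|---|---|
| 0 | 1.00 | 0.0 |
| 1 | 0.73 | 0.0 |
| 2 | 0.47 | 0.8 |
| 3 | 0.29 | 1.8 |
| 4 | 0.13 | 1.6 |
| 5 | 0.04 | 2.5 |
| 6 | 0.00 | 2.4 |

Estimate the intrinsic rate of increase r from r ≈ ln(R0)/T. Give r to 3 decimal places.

0.062

R0 = Σ lx·mx = 0 + 0 + 0.376 + 0.522 + 0.208 + 0.1 + 0 = 1.206
Σ x·lx·mx = 3.65; T = 3.65/1.206 = 3.02653…
r ≈ ln(R0)/T = ln(1.206)/3.02653… = 0.06189… → 0.062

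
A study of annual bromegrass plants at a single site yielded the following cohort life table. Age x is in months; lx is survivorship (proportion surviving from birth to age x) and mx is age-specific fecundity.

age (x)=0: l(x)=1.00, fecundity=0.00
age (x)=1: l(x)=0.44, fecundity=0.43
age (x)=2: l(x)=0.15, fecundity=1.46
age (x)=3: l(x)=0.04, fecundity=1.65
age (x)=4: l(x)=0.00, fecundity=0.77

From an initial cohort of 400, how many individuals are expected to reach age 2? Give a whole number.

60

Expected survivors = N0 · l_2 = 400 × 0.15 = 60 → 60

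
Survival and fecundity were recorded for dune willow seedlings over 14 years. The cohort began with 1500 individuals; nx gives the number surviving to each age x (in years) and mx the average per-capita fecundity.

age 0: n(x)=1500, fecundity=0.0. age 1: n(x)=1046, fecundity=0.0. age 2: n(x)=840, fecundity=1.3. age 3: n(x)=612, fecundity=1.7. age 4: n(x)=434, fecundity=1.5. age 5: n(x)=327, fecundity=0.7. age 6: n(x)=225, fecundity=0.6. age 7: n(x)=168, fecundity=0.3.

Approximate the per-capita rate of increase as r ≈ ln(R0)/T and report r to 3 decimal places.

0.237

lx = nx/n0 = nx/1500: 1, 0.69733…, 0.56, 0.408, 0.28933…, 0.218, 0.15, 0.112
R0 = Σ lx·mx = 0 + 0 + 0.728 + 0.6936 + 0.434… + 0.1526 + 0.09 + 0.0336 = 2.1318…
Σ x·lx·mx = 6.811…; T = 6.811…/2.1318… = 3.19495…
r ≈ ln(R0)/T = ln(2.1318…)/3.19495… = 0.23693… → 0.237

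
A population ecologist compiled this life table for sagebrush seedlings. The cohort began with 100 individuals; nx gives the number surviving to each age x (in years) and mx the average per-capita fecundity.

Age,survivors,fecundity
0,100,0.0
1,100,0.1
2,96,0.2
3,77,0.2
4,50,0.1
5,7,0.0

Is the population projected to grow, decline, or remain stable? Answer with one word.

declining

lx = nx/n0 = nx/100: 1, 1, 0.96, 0.77, 0.5, 0.07
R0 = Σ lx·mx = 0 + 0.1 + 0.192 + 0.154 + 0.05 + 0 = 0.496
R0 < 1, so the population is declining.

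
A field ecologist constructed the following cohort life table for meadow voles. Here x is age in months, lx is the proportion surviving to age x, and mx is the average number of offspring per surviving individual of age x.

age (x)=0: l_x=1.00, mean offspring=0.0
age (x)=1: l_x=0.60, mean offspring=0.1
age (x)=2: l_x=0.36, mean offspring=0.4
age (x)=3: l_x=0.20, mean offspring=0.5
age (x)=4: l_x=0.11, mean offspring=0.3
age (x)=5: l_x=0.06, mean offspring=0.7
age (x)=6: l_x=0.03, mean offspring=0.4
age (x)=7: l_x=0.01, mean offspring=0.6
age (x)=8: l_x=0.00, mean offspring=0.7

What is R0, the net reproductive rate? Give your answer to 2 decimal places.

0.40

lx·mx by age: 0, 0.06, 0.144, 0.1, 0.033, 0.042, 0.012, 0.006, 0
R0 = Σ lx·mx = 0.397 → 0.40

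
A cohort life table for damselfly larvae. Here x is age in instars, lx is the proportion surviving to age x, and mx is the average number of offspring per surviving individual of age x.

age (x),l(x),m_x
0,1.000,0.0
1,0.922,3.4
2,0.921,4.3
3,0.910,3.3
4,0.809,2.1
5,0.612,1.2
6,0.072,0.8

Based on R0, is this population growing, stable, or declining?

growing

R0 = Σ lx·mx = 0 + 3.1348 + 3.9603 + 3.003 + 1.6989 + 0.7344 + 0.0576 = 12.589
R0 > 1, so the population is growing.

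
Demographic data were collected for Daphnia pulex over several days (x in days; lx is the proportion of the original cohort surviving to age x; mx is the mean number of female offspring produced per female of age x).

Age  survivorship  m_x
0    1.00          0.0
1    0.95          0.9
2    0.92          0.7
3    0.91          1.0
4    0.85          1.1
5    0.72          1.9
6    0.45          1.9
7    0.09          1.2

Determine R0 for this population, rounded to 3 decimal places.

lx·mx by age: 0, 0.855, 0.644, 0.91, 0.935, 1.368, 0.855, 0.108
R0 = Σ lx·mx = 5.675 → 5.675

5.675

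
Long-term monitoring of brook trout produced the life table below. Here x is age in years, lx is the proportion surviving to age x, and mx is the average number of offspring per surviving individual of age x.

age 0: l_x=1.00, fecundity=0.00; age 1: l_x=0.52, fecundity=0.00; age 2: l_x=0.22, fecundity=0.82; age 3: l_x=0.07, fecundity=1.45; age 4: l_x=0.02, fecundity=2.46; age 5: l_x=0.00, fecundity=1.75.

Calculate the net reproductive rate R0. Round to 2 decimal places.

lx·mx by age: 0, 0, 0.1804, 0.1015, 0.0492, 0
R0 = Σ lx·mx = 0.3311 → 0.33

0.33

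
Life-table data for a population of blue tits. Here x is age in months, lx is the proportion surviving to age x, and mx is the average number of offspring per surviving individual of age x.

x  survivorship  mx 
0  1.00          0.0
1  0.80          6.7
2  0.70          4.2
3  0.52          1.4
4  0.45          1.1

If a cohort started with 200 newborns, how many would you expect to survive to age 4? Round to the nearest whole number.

90

Expected survivors = N0 · l_4 = 200 × 0.45 = 90 → 90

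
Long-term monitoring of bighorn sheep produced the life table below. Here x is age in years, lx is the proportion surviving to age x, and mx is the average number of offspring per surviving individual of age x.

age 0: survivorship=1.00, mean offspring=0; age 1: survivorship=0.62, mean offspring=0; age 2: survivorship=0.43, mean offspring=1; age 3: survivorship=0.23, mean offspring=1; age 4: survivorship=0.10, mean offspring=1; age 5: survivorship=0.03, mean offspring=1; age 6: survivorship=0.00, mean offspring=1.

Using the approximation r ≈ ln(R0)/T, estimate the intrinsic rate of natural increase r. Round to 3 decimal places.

-0.089

R0 = Σ lx·mx = 0 + 0 + 0.43 + 0.23 + 0.1 + 0.03 + 0 = 0.79
Σ x·lx·mx = 2.1; T = 2.1/0.79 = 2.65823…
r ≈ ln(R0)/T = ln(0.79)/2.65823… = -0.08868… → -0.089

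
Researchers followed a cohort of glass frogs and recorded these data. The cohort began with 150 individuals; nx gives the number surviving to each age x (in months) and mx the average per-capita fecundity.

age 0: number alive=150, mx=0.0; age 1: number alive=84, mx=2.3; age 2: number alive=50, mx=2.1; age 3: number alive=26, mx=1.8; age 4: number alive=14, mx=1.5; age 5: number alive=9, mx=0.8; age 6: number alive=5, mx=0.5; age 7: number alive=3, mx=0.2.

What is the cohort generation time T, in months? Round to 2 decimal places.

lx = nx/n0 = nx/150: 1, 0.56, 0.33333…, 0.17333…, 0.09333…, 0.06, 0.03333…, 0.02
lx·mx: 0, 1.288, 0.7…, 0.312…, 0.14…, 0.048, 0.016667…, 0.004 → R0 = 2.508667…
x·lx·mx: 0, 1.288, 1.4…, 0.936…, 0.56…, 0.24, 0.1…, 0.028 → Σ = 4.552…
T = 4.552… / 2.508667… = 1.81451… → 1.81

1.81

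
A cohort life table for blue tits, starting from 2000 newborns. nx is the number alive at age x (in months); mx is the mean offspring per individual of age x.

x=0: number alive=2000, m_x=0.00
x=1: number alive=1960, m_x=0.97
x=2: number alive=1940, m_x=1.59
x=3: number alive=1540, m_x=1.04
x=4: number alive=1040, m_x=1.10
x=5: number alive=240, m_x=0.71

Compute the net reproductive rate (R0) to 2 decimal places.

3.95

lx = nx/n0 = nx/2000: 1, 0.98, 0.97, 0.77, 0.52, 0.12
lx·mx by age: 0, 0.9506, 1.5423, 0.8008, 0.572, 0.0852
R0 = Σ lx·mx = 3.9509 → 3.95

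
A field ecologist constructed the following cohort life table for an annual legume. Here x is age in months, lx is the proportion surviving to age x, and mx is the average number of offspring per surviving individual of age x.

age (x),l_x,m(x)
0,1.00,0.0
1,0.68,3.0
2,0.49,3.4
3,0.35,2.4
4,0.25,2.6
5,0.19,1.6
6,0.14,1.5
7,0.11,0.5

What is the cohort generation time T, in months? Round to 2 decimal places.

2.37

lx·mx: 0, 2.04, 1.666, 0.84, 0.65, 0.304, 0.21, 0.055 → R0 = 5.765
x·lx·mx: 0, 2.04, 3.332, 2.52, 2.6, 1.52, 1.26, 0.385 → Σ = 13.657
T = 13.657 / 5.765 = 2.368951… → 2.37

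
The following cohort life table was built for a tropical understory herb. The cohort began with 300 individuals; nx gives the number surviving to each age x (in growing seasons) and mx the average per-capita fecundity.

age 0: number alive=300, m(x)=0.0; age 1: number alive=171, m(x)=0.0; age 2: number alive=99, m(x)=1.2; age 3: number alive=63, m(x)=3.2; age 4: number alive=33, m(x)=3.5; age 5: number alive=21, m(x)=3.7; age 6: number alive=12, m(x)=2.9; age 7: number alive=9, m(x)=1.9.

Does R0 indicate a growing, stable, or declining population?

growing

lx = nx/n0 = nx/300: 1, 0.57, 0.33, 0.21, 0.11, 0.07, 0.04, 0.03
R0 = Σ lx·mx = 0 + 0 + 0.396 + 0.672 + 0.385 + 0.259 + 0.116 + 0.057 = 1.885
R0 > 1, so the population is growing.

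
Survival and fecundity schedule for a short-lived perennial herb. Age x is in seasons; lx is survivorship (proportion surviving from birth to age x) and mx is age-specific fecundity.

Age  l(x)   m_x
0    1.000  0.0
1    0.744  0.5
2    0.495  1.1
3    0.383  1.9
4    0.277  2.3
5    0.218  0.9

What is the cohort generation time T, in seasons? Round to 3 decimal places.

lx·mx: 0, 0.372, 0.5445, 0.7277, 0.6371, 0.1962 → R0 = 2.4775
x·lx·mx: 0, 0.372, 1.089, 2.1831, 2.5484, 0.981 → Σ = 7.1735
T = 7.1735 / 2.4775 = 2.895459… → 2.895

2.895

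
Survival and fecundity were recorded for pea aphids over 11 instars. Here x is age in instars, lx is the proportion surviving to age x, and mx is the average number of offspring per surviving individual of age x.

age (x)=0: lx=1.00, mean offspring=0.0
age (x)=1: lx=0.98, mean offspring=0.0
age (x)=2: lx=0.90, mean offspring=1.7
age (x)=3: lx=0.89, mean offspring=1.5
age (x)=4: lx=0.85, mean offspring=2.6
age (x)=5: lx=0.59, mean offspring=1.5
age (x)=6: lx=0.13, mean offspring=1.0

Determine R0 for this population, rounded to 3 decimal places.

lx·mx by age: 0, 0, 1.53, 1.335, 2.21, 0.885, 0.13
R0 = Σ lx·mx = 6.09 → 6.090

6.090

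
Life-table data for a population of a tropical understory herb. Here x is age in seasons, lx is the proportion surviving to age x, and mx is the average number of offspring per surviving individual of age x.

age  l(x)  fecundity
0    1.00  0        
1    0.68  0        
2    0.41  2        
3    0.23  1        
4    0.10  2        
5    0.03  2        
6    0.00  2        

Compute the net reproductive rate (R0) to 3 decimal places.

lx·mx by age: 0, 0, 0.82, 0.23, 0.2, 0.06, 0
R0 = Σ lx·mx = 1.31 → 1.310

1.310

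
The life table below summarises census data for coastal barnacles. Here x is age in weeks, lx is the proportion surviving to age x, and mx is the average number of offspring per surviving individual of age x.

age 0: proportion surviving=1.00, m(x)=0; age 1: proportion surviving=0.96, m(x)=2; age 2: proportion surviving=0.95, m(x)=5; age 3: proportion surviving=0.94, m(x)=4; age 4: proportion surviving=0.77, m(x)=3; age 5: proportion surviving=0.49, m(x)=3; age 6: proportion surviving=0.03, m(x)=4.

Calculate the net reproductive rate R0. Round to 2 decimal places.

14.33

lx·mx by age: 0, 1.92, 4.75, 3.76, 2.31, 1.47, 0.12
R0 = Σ lx·mx = 14.33 → 14.33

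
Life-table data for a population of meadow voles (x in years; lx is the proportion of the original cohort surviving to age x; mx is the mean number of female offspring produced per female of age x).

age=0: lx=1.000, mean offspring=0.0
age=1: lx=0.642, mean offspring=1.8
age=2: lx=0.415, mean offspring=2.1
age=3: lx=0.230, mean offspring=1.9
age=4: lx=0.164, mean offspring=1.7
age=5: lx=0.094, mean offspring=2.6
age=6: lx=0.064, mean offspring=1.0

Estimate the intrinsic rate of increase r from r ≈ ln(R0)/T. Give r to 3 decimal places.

0.491

R0 = Σ lx·mx = 0 + 1.1556 + 0.8715 + 0.437 + 0.2788 + 0.2444 + 0.064 = 3.0513
Σ x·lx·mx = 6.9308; T = 6.9308/3.0513 = 2.27143…
r ≈ ln(R0)/T = ln(3.0513)/2.27143… = 0.49113… → 0.491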